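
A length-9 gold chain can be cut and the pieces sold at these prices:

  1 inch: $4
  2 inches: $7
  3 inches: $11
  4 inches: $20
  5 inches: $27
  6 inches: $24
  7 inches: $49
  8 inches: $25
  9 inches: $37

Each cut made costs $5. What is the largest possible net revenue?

51

Build r[k] bottom-up: r[k] = max over allowed piece i of (p[i] + r[k−i]) − 5 per cut.
r[1] = 4
r[2] = max(4+4-5, 7+0) = 7
r[3] = max(4+7-5, 7+4-5, 11+0) = 11
r[4] = max(4+11-5, 7+7-5, 11+4-5, 20+0) = 20
r[5] = max(4+20-5, 7+11-5, 11+7-5, 20+4-5, 27+0) = 27
r[6] = max(4+27-5, 7+20-5, 11+11-5, 20+7-5, 27+4-5, 24+0) = 26
r[7] = max(4+26-5, 7+27-5, 11+20-5, …, 24+4-5, 49+0) = 49
r[8] = max(4+49-5, 7+26-5, 11+27-5, …, 49+4-5, 25+0) = 48
r[9] = max(4+48-5, 7+49-5, 11+26-5, …, 25+4-5, 37+0) = 51
One optimal plan: pieces 7 + 2 (1 cut) → $56 − $5 = $51.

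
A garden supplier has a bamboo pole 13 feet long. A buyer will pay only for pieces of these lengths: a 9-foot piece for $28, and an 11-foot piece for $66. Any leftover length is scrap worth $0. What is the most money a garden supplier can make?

Build best[k] bottom-up: best[k] = max over allowed piece i of (p[i] + best[k−i]).
best[1] = 0
best[2] = 0
best[3] = 0
best[4] = 0
best[5] = 0
best[6] = 0
best[7] = 0
best[8] = 0
best[9] = 28
best[10] = 28
best[11] = max(28+0, 66+0) = 66
best[12] = max(28+0, 66+0) = 66
best[13] = max(28+0, 66+0) = 66
One optimal cutting: pieces 11 with 2 feet of scrap → $66.

66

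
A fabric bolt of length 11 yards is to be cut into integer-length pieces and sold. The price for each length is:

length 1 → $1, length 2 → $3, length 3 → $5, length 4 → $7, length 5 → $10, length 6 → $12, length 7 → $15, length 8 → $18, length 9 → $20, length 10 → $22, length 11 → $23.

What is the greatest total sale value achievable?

Build r[k] bottom-up: r[k] = max over allowed piece i of (p[i] + r[k−i]).
r[1] = 1
r[2] = max(1+1, 3+0) = 3
r[3] = max(1+3, 3+1, 5+0) = 5
r[4] = max(1+5, 3+3, 5+1, 7+0) = 7
r[5] = max(1+7, 3+5, 5+3, 7+1, 10+0) = 10
r[6] = max(1+10, 3+7, 5+5, 7+3, 10+1, 12+0) = 12
r[7] = max(1+12, 3+10, 5+7, …, 12+1, 15+0) = 15
r[8] = max(1+15, 3+12, 5+10, …, 15+1, 18+0) = 18
r[9] = max(1+18, 3+15, 5+12, …, 18+1, 20+0) = 20
r[10] = max(1+20, 3+18, 5+15, …, 20+1, 22+0) = 22
r[11] = max(1+22, 3+20, 5+18, …, 22+1, 23+0) = 23
One optimal cutting: 10 + 1 → $22 + $1 = $23.

23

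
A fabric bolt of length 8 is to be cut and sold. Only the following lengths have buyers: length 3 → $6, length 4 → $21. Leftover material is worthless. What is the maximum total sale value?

42

Consider every possible first cut. f[k] is the best of p[i]+f[k−i] over all sellable i≤k.
f[1] = 0
f[2] = 0
f[3] = 6
f[4] = max(6+0, 21+0) = 21
f[5] = max(6+0, 21+0) = 21
f[6] = max(6+6, 21+0) = 21
f[7] = max(6+21, 21+6) = 27
f[8] = max(6+21, 21+21) = 42
One optimal cutting: 4 + 4 → $42.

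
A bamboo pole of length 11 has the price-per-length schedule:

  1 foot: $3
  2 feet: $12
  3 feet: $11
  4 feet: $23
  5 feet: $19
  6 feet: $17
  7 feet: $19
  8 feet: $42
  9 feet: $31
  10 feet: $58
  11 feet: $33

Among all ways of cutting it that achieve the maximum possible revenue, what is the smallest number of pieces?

Let r[k] be the best obtainable value from length k. For each k, try every first piece i and keep the best of price[i] + r[k−i].
r[1] = 3
r[2] = 12
r[3] = 15  (first piece 1, then r[2]=12)
r[4] = 24  (first piece 2, then r[2]=12)
r[5] = 27  (first piece 1, then r[4]=24)
r[6] = 36  (first piece 2, then r[4]=24)
r[7] = 39  (first piece 1, then r[6]=36)
r[8] = 48  (first piece 2, then r[6]=36)
r[9] = 51  (first piece 1, then r[8]=48)
r[10] = 60  (first piece 2, then r[8]=48)
r[11] = 63  (first piece 1, then r[10]=60)
Maximum revenue is $63.
Now minimize piece count subject to staying optimal: for each k, pieces[k] = 1 + min over i with p[i]+r[k−i]=r[k] of pieces[k−i].
pieces[8] = 4
pieces[9] = 5
pieces[10] = 5
pieces[11] = 6

6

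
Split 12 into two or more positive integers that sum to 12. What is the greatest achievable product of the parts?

Let P[k] be the best product for length k (with at least one cut). For each first piece i, the rest contributes max(k−i, P[k−i]).
Small cases: P[2]=1, P[3]=2, P[4]=4.
P[5] = max(1×4, 2×3, 3×2, 4×1) = 6
P[6] = max(1×6, 2×4, 3×3, 4×2, 5×1) = 9
P[7] = max(1×9, 2×6, 3×4, 4×3, 5×2, 6×1) = 12
P[8] = max(1×12, 2×9, 3×6, …, 6×2, 7×1) = 18
P[9] = max(1×18, 2×12, 3×9, …, 7×2, 8×1) = 27
P[10] = max(1×27, 2×18, 3×12, …, 8×2, 9×1) = 36
P[11] = max(1×36, 2×27, 3×18, …, 9×2, 10×1) = 54
P[12] = max(1×54, 2×36, 3×27, …, 10×2, 11×1) = 81
One optimal split: 3 + 3 + 3 + 3; product 3×3×3×3 = 81.

81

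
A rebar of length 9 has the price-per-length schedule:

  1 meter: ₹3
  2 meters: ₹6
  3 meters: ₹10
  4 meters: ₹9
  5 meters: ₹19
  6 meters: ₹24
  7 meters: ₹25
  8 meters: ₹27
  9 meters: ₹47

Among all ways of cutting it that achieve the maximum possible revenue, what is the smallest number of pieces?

1

Consider every possible first cut. r[k] is the best of p[i]+r[k−i] over all sellable i≤k.
r[1] = 3
r[2] = 6  (first piece 1, then r[1]=3)
r[3] = 10
r[4] = 13  (first piece 1, then r[3]=10)
r[5] = 19
r[6] = 24
r[7] = 27  (first piece 1, then r[6]=24)
r[8] = 30  (first piece 1, then r[7]=27)
r[9] = 47
Maximum revenue is ₹47.
Now minimize piece count subject to staying optimal: for each k, pieces[k] = 1 + min over i with p[i]+r[k−i]=r[k] of pieces[k−i].
pieces[6] = 1
pieces[7] = 2
pieces[8] = 2
pieces[9] = 1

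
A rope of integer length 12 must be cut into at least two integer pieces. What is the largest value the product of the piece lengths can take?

Fill g[k] for k=2..12: at each k try every first piece i and multiply by the better of (k−i) uncut or g[k−i].
g[2] = 1×max(1,0) = 1×1 = 1
g[3] = max(1×2, 2×1) = 2
g[4] = max(1×3, 2×2, 3×1) = 4
g[5] = max(1×4, 2×3, 3×2, 4×1) = 6
g[6] = max(1×6, 2×4, 3×3, 4×2, 5×1) = 9
g[7] = max(1×9, 2×6, 3×4, 4×3, 5×2, 6×1) = 12
g[8] = max(1×12, 2×9, 3×6, …, 6×2, 7×1) = 18
g[9] = max(1×18, 2×12, 3×9, …, 7×2, 8×1) = 27
g[10] = max(1×27, 2×18, 3×12, …, 8×2, 9×1) = 36
g[11] = max(1×36, 2×27, 3×18, …, 9×2, 10×1) = 54
g[12] = max(1×54, 2×36, 3×27, …, 10×2, 11×1) = 81
One optimal split: 3 + 3 + 3 + 3; product 3×3×3×3 = 81.

81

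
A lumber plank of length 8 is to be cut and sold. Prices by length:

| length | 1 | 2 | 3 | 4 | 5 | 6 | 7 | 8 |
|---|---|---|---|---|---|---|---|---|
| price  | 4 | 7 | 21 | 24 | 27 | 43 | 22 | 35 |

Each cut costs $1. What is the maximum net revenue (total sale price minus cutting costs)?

Build v[k] bottom-up: v[k] = max over allowed piece i of (p[i] + v[k−i]) − 1 per cut.
v[1] = 4
v[2] = 7  (first piece 1, then v[1]=4)
v[3] = 21
v[4] = 24  (first piece 1, then v[3]=21)
v[5] = 27  (first piece 1, then v[4]=24)
v[6] = 43
v[7] = 46  (first piece 1, then v[6]=43)
v[8] = 49  (first piece 1, then v[7]=46)
One optimal plan: pieces 6 + 1 + 1 (2 cuts) → $51 − $2 = $49.

49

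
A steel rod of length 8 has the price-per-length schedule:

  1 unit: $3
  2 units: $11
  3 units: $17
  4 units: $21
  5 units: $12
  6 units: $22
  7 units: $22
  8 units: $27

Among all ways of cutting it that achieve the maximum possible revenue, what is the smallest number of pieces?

3

Let r[k] be the best obtainable value from length k. For each k, try every first piece i and keep the best of price[i] + r[k−i].
r[1] = 3
r[2] = max(3+3, 11+0) = 11
r[3] = max(3+11, 11+3, 17+0) = 17
r[4] = max(3+17, 11+11, 17+3, 21+0) = 22
r[5] = max(3+22, 11+17, 17+11, 21+3, 12+0) = 28
r[6] = max(3+28, 11+22, 17+17, 21+11, 12+3, 22+0) = 34
r[7] = max(3+34, 11+28, 17+22, …, 22+3, 22+0) = 39
r[8] = max(3+39, 11+34, 17+28, …, 22+3, 27+0) = 45
Maximum revenue is $45.
Now minimize piece count subject to staying optimal: for each k, pieces[k] = 1 + min over i with p[i]+r[k−i]=r[k] of pieces[k−i].
pieces[5] = 2
pieces[6] = 2
pieces[7] = 3
pieces[8] = 3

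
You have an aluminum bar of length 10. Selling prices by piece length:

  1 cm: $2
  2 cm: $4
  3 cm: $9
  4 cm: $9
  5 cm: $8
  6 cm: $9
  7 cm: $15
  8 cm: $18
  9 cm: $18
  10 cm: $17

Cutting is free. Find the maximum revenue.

Consider every possible first cut. R[k] is the best of p[i]+R[k−i] over all sellable i≤k.
R[1] = 2
R[2] = 4  (first piece 1, then R[1]=2)
R[3] = 9
R[4] = 11  (first piece 1, then R[3]=9)
R[5] = 13  (first piece 1, then R[4]=11)
R[6] = 18  (first piece 3, then R[3]=9)
R[7] = 20  (first piece 1, then R[6]=18)
R[8] = 22  (first piece 1, then R[7]=20)
R[9] = 27  (first piece 3, then R[6]=18)
R[10] = 29  (first piece 1, then R[9]=27)
One optimal cutting: 3 + 3 + 3 + 1 → $9 + $9 + $9 + $2 = $29.

29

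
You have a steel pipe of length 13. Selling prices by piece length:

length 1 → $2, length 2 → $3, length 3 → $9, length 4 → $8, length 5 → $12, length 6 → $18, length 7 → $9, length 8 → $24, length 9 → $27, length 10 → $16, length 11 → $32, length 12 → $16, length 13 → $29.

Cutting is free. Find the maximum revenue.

38

Build v[k] bottom-up: v[k] = max over allowed piece i of (p[i] + v[k−i]).
v[1] = 2
v[2] = max(2+2, 3+0) = 4
v[3] = max(2+4, 3+2, 9+0) = 9
v[4] = max(2+9, 3+4, 9+2, 8+0) = 11
v[5] = max(2+11, 3+9, 9+4, 8+2, 12+0) = 13
v[6] = max(2+13, 3+11, 9+9, 8+4, 12+2, 18+0) = 18
v[7] = max(2+18, 3+13, 9+11, …, 18+2, 9+0) = 20
v[8] = max(2+20, 3+18, 9+13, …, 9+2, 24+0) = 24
v[9] = max(2+24, 3+20, 9+18, …, 24+2, 27+0) = 27
v[10] = max(2+27, 3+24, 9+20, …, 27+2, 16+0) = 29
v[11] = max(2+29, 3+27, 9+24, …, 16+2, 32+0) = 33
v[12] = max(2+33, 3+29, 9+27, …, 32+2, 16+0) = 36
v[13] = max(2+36, 3+33, 9+29, …, 16+2, 29+0) = 38
One optimal cutting: 3 + 3 + 3 + 3 + 1 → $9 + $9 + $9 + $9 + $2 = $38.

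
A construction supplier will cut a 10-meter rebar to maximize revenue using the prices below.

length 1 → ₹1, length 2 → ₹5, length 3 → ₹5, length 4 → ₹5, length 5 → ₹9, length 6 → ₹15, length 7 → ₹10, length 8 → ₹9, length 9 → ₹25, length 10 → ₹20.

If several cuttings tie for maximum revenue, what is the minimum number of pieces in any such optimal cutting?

Let r[k] be the best obtainable value from length k. For each k, try every first piece i and keep the best of price[i] + r[k−i].
r[1] = 1
r[2] = 5
r[3] = 6  (first piece 1, then r[2]=5)
r[4] = 10  (first piece 2, then r[2]=5)
r[5] = 11  (first piece 1, then r[4]=10)
r[6] = 15  (first piece 2, then r[4]=10)
r[7] = 16  (first piece 1, then r[6]=15)
r[8] = 20  (first piece 2, then r[6]=15)
r[9] = 25
r[10] = 26  (first piece 1, then r[9]=25)
Maximum revenue is ₹26.
Now minimize piece count subject to staying optimal: for each k, pieces[k] = 1 + min over i with p[i]+r[k−i]=r[k] of pieces[k−i].
pieces[7] = 2
pieces[8] = 2
pieces[9] = 1
pieces[10] = 2

2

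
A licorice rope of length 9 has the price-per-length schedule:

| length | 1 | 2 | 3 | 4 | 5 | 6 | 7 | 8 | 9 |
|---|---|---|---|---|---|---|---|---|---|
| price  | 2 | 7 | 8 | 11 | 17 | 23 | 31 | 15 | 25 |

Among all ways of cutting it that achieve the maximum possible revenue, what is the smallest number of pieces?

Let r[k] be the best obtainable value from length k. For each k, try every first piece i and keep the best of price[i] + r[k−i].
r[1] = 2
r[2] = max(2+2, 7+0) = 7
r[3] = max(2+7, 7+2, 8+0) = 9
r[4] = max(2+9, 7+7, 8+2, 11+0) = 14
r[5] = max(2+14, 7+9, 8+7, 11+2, 17+0) = 17
r[6] = max(2+17, 7+14, 8+9, 11+7, 17+2, 23+0) = 23
r[7] = max(2+23, 7+17, 8+14, …, 23+2, 31+0) = 31
r[8] = max(2+31, 7+23, 8+17, …, 31+2, 15+0) = 33
r[9] = max(2+33, 7+31, 8+23, …, 15+2, 25+0) = 38
Maximum revenue is ¢38.
Now minimize piece count subject to staying optimal: for each k, pieces[k] = 1 + min over i with p[i]+r[k−i]=r[k] of pieces[k−i].
pieces[6] = 1
pieces[7] = 1
pieces[8] = 2
pieces[9] = 2

2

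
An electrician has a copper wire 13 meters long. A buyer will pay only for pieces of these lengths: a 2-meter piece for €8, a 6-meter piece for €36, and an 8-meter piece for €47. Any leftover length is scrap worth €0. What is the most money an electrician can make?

72

Build f[k] bottom-up: f[k] = max over allowed piece i of (p[i] + f[k−i]).
f[1] = 0
f[2] = 8
f[3] = 8
f[4] = 16  (first piece 2, then f[2]=8)
f[5] = 16
f[6] = max(8+16, 36+0) = 36
f[7] = max(8+16, 36+0) = 36
f[8] = max(8+36, 36+8, 47+0) = 47
f[9] = max(8+36, 36+8, 47+0) = 47
f[10] = max(8+47, 36+16, 47+8) = 55
f[11] = max(8+47, 36+16, 47+8) = 55
f[12] = max(8+55, 36+36, 47+16) = 72
f[13] = max(8+55, 36+36, 47+16) = 72
One optimal cutting: pieces 6 + 6 with 1 meter of scrap → €72.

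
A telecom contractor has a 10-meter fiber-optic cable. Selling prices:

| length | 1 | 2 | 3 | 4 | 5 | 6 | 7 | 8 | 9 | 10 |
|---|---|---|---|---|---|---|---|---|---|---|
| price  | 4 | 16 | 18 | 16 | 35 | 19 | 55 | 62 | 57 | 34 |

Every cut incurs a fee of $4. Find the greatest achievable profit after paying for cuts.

Let r[k] be the best obtainable value from length k. For each k, try every first piece i and keep the best of price[i] + r[k−i] minus the 4 cut fee when i<k.
r[1] = 4
r[2] = max(4+4-4, 16+0) = 16
r[3] = max(4+16-4, 16+4-4, 18+0) = 18
r[4] = max(4+18-4, 16+16-4, 18+4-4, 16+0) = 28
r[5] = max(4+28-4, 16+18-4, 18+16-4, 16+4-4, 35+0) = 35
r[6] = max(4+35-4, 16+28-4, 18+18-4, 16+16-4, 35+4-4, 19+0) = 40
r[7] = max(4+40-4, 16+35-4, 18+28-4, …, 19+4-4, 55+0) = 55
r[8] = max(4+55-4, 16+40-4, 18+35-4, …, 55+4-4, 62+0) = 62
r[9] = max(4+62-4, 16+55-4, 18+40-4, …, 62+4-4, 57+0) = 67
r[10] = max(4+67-4, 16+62-4, 18+55-4, …, 57+4-4, 34+0) = 74
One optimal plan: pieces 8 + 2 (1 cut) → $78 − $4 = $74.

74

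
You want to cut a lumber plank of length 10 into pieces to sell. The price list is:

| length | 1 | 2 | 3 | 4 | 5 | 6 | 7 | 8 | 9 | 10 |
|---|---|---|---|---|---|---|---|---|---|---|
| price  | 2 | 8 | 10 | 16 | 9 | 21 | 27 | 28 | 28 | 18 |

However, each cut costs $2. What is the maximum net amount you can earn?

36

Build v[k] bottom-up: v[k] = max over allowed piece i of (p[i] + v[k−i]) − 2 per cut.
v[1] = 2
v[2] = max(2+2-2, 8+0) = 8
v[3] = max(2+8-2, 8+2-2, 10+0) = 10
v[4] = max(2+10-2, 8+8-2, 10+2-2, 16+0) = 16
v[5] = max(2+16-2, 8+10-2, 10+8-2, 16+2-2, 9+0) = 16
v[6] = max(2+16-2, 8+16-2, 10+10-2, 16+8-2, 9+2-2, 21+0) = 22
v[7] = max(2+22-2, 8+16-2, 10+16-2, …, 21+2-2, 27+0) = 27
v[8] = max(2+27-2, 8+22-2, 10+16-2, …, 27+2-2, 28+0) = 30
v[9] = max(2+30-2, 8+27-2, 10+22-2, …, 28+2-2, 28+0) = 33
v[10] = max(2+33-2, 8+30-2, 10+27-2, …, 28+2-2, 18+0) = 36
One optimal plan: pieces 4 + 4 + 2 (2 cuts) → $40 − $4 = $36.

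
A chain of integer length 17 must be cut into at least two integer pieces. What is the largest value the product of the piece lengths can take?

Let g[k] be the best product for length k (with at least one cut). For each first piece i, the rest contributes max(k−i, g[k−i]).
g[2] = 1·max(1,0) = 1·1 = 1
g[3] = 1·max(2,1) = 1·2 = 2
g[4] = 2·max(2,1) = 2·2 = 4
g[5] = 2·max(3,2) = 2·3 = 6
g[6] = 3·max(3,2) = 3·3 = 9
g[7] = 2·max(5,6) = 2·6 = 12
g[8] = 2·max(6,9) = 2·9 = 18
g[9] = 3·max(6,9) = 3·9 = 27
g[10] = 2·max(8,18) = 2·18 = 36
g[11] = 2·max(9,27) = 2·27 = 54
g[12] = 3·max(9,27) = 3·27 = 81
g[13] = 2·max(11,54) = 2·54 = 108
g[14] = 2·max(12,81) = 2·81 = 162
g[15] = 3·max(12,81) = 3·81 = 243
g[16] = 2·max(14,162) = 2·162 = 324
g[17] = 2·max(15,243) = 2·243 = 486
One optimal split: 3 + 3 + 3 + 3 + 3 + 2; product 3·3·3·3·3·2 = 486.

486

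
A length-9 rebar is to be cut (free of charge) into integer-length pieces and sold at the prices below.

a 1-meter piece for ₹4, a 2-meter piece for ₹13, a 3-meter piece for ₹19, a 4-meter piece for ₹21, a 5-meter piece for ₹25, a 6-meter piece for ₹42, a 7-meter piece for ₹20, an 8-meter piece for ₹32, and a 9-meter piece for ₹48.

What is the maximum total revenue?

Let r[k] be the best obtainable value from length k. For each k, try every first piece i and keep the best of price[i] + r[k−i].
r[1] = 4
r[2] = 13
r[3] = 19
r[4] = 26  (first piece 2, then r[2]=13)
r[5] = 32  (first piece 2, then r[3]=19)
r[6] = 42
r[7] = 46  (first piece 1, then r[6]=42)
r[8] = 55  (first piece 2, then r[6]=42)
r[9] = 61  (first piece 3, then r[6]=42)
One optimal cutting: 6 + 3 → ₹42 + ₹19 = ₹61.

61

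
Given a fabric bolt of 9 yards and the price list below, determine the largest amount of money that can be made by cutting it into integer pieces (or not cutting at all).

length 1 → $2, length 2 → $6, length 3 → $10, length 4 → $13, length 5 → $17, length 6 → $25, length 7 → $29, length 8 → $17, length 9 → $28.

Build best[k] bottom-up: best[k] = max over allowed piece i of (p[i] + best[k−i]).
best[1] = 2
best[2] = 6
best[3] = 10
best[4] = 13
best[5] = 17
best[6] = 25
best[7] = 29
best[8] = 31  (first piece 1, then best[7]=29)
best[9] = 35  (first piece 2, then best[7]=29)
One optimal cutting: 7 + 2 → $29 + $6 = $35.

35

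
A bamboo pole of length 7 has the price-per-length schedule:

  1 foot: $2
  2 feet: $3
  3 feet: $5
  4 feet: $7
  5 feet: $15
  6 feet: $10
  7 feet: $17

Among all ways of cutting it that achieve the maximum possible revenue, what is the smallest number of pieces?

3

Consider every possible first cut. r[k] is the best of p[i]+r[k−i] over all sellable i≤k.
r[1] = 2
r[2] = 4  (first piece 1, then r[1]=2)
r[3] = 6  (first piece 1, then r[2]=4)
r[4] = 8  (first piece 1, then r[3]=6)
r[5] = 15
r[6] = 17  (first piece 1, then r[5]=15)
r[7] = 19  (first piece 1, then r[6]=17)
Maximum revenue is $19.
Now minimize piece count subject to staying optimal: for each k, pieces[k] = 1 + min over i with p[i]+r[k−i]=r[k] of pieces[k−i].
pieces[4] = 4
pieces[5] = 1
pieces[6] = 2
pieces[7] = 3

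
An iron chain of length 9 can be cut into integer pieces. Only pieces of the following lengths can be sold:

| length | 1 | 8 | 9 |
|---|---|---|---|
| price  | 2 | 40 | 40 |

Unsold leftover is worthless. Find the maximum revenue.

42

Consider every possible first cut. best[k] is the best of p[i]+best[k−i] over all sellable i≤k.
best[1] = 2
best[2] = 4  (first piece 1, then best[1]=2)
best[3] = 6  (first piece 1, then best[2]=4)
best[4] = 8  (first piece 1, then best[3]=6)
best[5] = 10  (first piece 1, then best[4]=8)
best[6] = 12  (first piece 1, then best[5]=10)
best[7] = 14  (first piece 1, then best[6]=12)
best[8] = max(2+14, 40+0) = 40
best[9] = max(2+40, 40+2, 40+0) = 42
One optimal cutting: 8 + 1 → $42.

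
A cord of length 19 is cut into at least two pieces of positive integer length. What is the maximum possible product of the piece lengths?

Fill g[k] for k=2..19: at each k try every first piece i and multiply by the better of (k−i) uncut or g[k−i].
g[2] = 1·max(1,0) = 1·1 = 1
g[3] = 1·max(2,1) = 1·2 = 2
g[4] = 2·max(2,1) = 2·2 = 4
g[5] = 2·max(3,2) = 2·3 = 6
g[6] = 3·max(3,2) = 3·3 = 9
g[7] = 2·max(5,6) = 2·6 = 12
g[8] = 2·max(6,9) = 2·9 = 18
g[9] = 3·max(6,9) = 3·9 = 27
g[10] = 2·max(8,18) = 2·18 = 36
g[11] = 2·max(9,27) = 2·27 = 54
g[12] = 3·max(9,27) = 3·27 = 81
g[13] = 2·max(11,54) = 2·54 = 108
g[14] = 2·max(12,81) = 2·81 = 162
g[15] = 3·max(12,81) = 3·81 = 243
g[16] = 2·max(14,162) = 2·162 = 324
g[17] = 2·max(15,243) = 2·243 = 486
g[18] = 3·max(15,243) = 3·243 = 729
g[19] = 2·max(17,486) = 2·486 = 972
One optimal split: 3 + 3 + 3 + 3 + 3 + 2 + 2; product 3·3·3·3·3·2·2 = 972.

972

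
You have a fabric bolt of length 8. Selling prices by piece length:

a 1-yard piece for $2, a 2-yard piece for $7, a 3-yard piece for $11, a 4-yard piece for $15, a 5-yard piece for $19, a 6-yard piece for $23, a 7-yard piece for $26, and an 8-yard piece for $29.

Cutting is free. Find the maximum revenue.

Consider every possible first cut. v[k] is the best of p[i]+v[k−i] over all sellable i≤k.
v[1] = 2
v[2] = max(2+2, 7+0) = 7
v[3] = max(2+7, 7+2, 11+0) = 11
v[4] = max(2+11, 7+7, 11+2, 15+0) = 15
v[5] = max(2+15, 7+11, 11+7, 15+2, 19+0) = 19
v[6] = max(2+19, 7+15, 11+11, 15+7, 19+2, 23+0) = 23
v[7] = max(2+23, 7+19, 11+15, …, 23+2, 26+0) = 26
v[8] = max(2+26, 7+23, 11+19, …, 26+2, 29+0) = 30
One optimal cutting: 6 + 2 → $23 + $7 = $30.

30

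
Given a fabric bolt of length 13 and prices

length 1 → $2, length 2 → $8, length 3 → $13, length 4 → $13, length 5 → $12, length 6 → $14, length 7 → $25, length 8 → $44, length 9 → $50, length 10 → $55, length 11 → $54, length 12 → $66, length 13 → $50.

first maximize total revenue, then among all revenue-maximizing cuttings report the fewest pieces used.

Consider every possible first cut. r[k] is the best of p[i]+r[k−i] over all sellable i≤k.
r[1] = 2
r[2] = max(2+2, 8+0) = 8
r[3] = max(2+8, 8+2, 13+0) = 13
r[4] = max(2+13, 8+8, 13+2, 13+0) = 16
r[5] = max(2+16, 8+13, 13+8, 13+2, 12+0) = 21
r[6] = max(2+21, 8+16, 13+13, 13+8, 12+2, 14+0) = 26
r[7] = max(2+26, 8+21, 13+16, …, 14+2, 25+0) = 29
r[8] = max(2+29, 8+26, 13+21, …, 25+2, 44+0) = 44
r[9] = max(2+44, 8+29, 13+26, …, 44+2, 50+0) = 50
r[10] = max(2+50, 8+44, 13+29, …, 50+2, 55+0) = 55
r[11] = max(2+55, 8+50, 13+44, …, 55+2, 54+0) = 58
r[12] = max(2+58, 8+55, 13+50, …, 54+2, 66+0) = 66
r[13] = max(2+66, 8+58, 13+55, …, 66+2, 50+0) = 68
Maximum revenue is $68.
Now minimize piece count subject to staying optimal: for each k, pieces[k] = 1 + min over i with p[i]+r[k−i]=r[k] of pieces[k−i].
pieces[10] = 1
pieces[11] = 2
pieces[12] = 1
pieces[13] = 2

2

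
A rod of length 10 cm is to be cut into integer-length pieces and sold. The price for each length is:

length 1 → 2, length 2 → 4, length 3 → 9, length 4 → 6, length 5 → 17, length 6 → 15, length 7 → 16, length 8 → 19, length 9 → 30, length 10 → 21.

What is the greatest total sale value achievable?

34

Consider every possible first cut. R[k] is the best of p[i]+R[k−i] over all sellable i≤k.
R[1] = 2
R[2] = max(2+2, 4+0) = 4
R[3] = max(2+4, 4+2, 9+0) = 9
R[4] = max(2+9, 4+4, 9+2, 6+0) = 11
R[5] = max(2+11, 4+9, 9+4, 6+2, 17+0) = 17
R[6] = max(2+17, 4+11, 9+9, 6+4, 17+2, 15+0) = 19
R[7] = max(2+19, 4+17, 9+11, …, 15+2, 16+0) = 21
R[8] = max(2+21, 4+19, 9+17, …, 16+2, 19+0) = 26
R[9] = max(2+26, 4+21, 9+19, …, 19+2, 30+0) = 30
R[10] = max(2+30, 4+26, 9+21, …, 30+2, 21+0) = 34
One optimal cutting: 5 + 5 → 17 + 17 = 34.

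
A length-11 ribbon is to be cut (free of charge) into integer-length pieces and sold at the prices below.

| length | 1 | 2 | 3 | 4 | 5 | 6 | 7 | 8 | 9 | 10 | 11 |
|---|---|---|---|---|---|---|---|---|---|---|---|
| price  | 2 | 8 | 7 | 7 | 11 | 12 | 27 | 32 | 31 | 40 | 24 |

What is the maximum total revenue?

Build R[k] bottom-up: R[k] = max over allowed piece i of (p[i] + R[k−i]).
R[1] = 2
R[2] = max(2+2, 8+0) = 8
R[3] = max(2+8, 8+2, 7+0) = 10
R[4] = max(2+10, 8+8, 7+2, 7+0) = 16
R[5] = max(2+16, 8+10, 7+8, 7+2, 11+0) = 18
R[6] = max(2+18, 8+16, 7+10, 7+8, 11+2, 12+0) = 24
R[7] = max(2+24, 8+18, 7+16, …, 12+2, 27+0) = 27
R[8] = max(2+27, 8+24, 7+18, …, 27+2, 32+0) = 32
R[9] = max(2+32, 8+27, 7+24, …, 32+2, 31+0) = 35
R[10] = max(2+35, 8+32, 7+27, …, 31+2, 40+0) = 40
R[11] = max(2+40, 8+35, 7+32, …, 40+2, 24+0) = 43
One optimal cutting: 7 + 2 + 2 → ¢27 + ¢8 + ¢8 = ¢43.

43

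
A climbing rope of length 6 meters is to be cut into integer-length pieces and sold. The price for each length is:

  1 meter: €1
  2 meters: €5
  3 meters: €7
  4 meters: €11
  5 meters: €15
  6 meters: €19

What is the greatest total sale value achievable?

Let r[k] be the best obtainable value from length k. For each k, try every first piece i and keep the best of price[i] + r[k−i].
r[1] = 1
r[2] = max(1+1, 5+0) = 5
r[3] = max(1+5, 5+1, 7+0) = 7
r[4] = max(1+7, 5+5, 7+1, 11+0) = 11
r[5] = max(1+11, 5+7, 7+5, 11+1, 15+0) = 15
r[6] = max(1+15, 5+11, 7+7, 11+5, 15+1, 19+0) = 19
Best is to sell the whole 6-meter piece uncut for €19.

19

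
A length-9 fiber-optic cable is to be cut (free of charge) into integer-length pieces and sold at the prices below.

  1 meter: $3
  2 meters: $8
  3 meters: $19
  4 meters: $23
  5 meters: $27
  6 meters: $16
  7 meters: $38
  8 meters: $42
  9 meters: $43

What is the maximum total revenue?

57

Build r[k] bottom-up: r[k] = max over allowed piece i of (p[i] + r[k−i]).
r[1] = 3
r[2] = 8
r[3] = 19
r[4] = 23
r[5] = 27  (first piece 2, then r[3]=19)
r[6] = 38  (first piece 3, then r[3]=19)
r[7] = 42  (first piece 3, then r[4]=23)
r[8] = 46  (first piece 2, then r[6]=38)
r[9] = 57  (first piece 3, then r[6]=38)
One optimal cutting: 3 + 3 + 3 → $19 + $19 + $19 = $57.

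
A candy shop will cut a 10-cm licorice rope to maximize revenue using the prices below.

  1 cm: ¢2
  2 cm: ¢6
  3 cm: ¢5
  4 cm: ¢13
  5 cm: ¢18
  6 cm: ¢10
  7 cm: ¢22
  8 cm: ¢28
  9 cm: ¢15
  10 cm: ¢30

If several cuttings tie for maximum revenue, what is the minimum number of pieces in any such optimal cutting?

2

Let r[k] be the best obtainable value from length k. For each k, try every first piece i and keep the best of price[i] + r[k−i].
r[1] = 2
r[2] = max(2+2, 6+0) = 6
r[3] = max(2+6, 6+2, 5+0) = 8
r[4] = max(2+8, 6+6, 5+2, 13+0) = 13
r[5] = max(2+13, 6+8, 5+6, 13+2, 18+0) = 18
r[6] = max(2+18, 6+13, 5+8, 13+6, 18+2, 10+0) = 20
r[7] = max(2+20, 6+18, 5+13, …, 10+2, 22+0) = 24
r[8] = max(2+24, 6+20, 5+18, …, 22+2, 28+0) = 28
r[9] = max(2+28, 6+24, 5+20, …, 28+2, 15+0) = 31
r[10] = max(2+31, 6+28, 5+24, …, 15+2, 30+0) = 36
Maximum revenue is ¢36.
Now minimize piece count subject to staying optimal: for each k, pieces[k] = 1 + min over i with p[i]+r[k−i]=r[k] of pieces[k−i].
pieces[7] = 2
pieces[8] = 1
pieces[9] = 2
pieces[10] = 2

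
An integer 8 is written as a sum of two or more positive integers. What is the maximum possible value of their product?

Fill prod[k] for k=2..8: at each k try every first piece i and multiply by the better of (k−i) uncut or prod[k−i].
prod[2] = 1·max(1,0) = 1·1 = 1
prod[3] = 1·max(2,1) = 1·2 = 2
prod[4] = 2·max(2,1) = 2·2 = 4
prod[5] = 2·max(3,2) = 2·3 = 6
prod[6] = 3·max(3,2) = 3·3 = 9
prod[7] = 2·max(5,6) = 2·6 = 12
prod[8] = 2·max(6,9) = 2·9 = 18
One optimal split: 3 + 3 + 2; product 3·3·2 = 18.

18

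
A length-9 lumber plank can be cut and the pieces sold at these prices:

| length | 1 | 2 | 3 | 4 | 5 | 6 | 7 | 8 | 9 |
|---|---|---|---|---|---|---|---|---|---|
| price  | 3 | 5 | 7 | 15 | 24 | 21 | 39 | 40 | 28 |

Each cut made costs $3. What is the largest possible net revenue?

41

Let v[k] be the best obtainable value from length k. For each k, try every first piece i and keep the best of price[i] + v[k−i] minus the 3 cut fee when i<k.
v[1] = 3
v[2] = 5
v[3] = 7
v[4] = 15
v[5] = 24
v[6] = 24  (first piece 1, then v[5]=24)
v[7] = 39
v[8] = 40
v[9] = 41  (first piece 2, then v[7]=39)
One optimal plan: pieces 7 + 2 (1 cut) → $44 − $3 = $41.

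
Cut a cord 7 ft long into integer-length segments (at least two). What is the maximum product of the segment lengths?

Let g[k] be the best product for length k (with at least one cut). For each first piece i, the rest contributes max(k−i, g[k−i]).
g[2] = 1*max(1,0) = 1*1 = 1
g[3] = 1*max(2,1) = 1*2 = 2
g[4] = 2*max(2,1) = 2*2 = 4
g[5] = 2*max(3,2) = 2*3 = 6
g[6] = 3*max(3,2) = 3*3 = 9
g[7] = 2*max(5,6) = 2*6 = 12
One optimal split: 3 + 2 + 2; product 3*2*2 = 12.

12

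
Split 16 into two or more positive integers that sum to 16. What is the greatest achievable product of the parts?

Fill prod[k] for k=2..16: at each k try every first piece i and multiply by the better of (k−i) uncut or prod[k−i].
Small cases: prod[2]=1, prod[3]=2, prod[4]=4, prod[5]=6, prod[6]=9, prod[7]=12, prod[8]=18, prod[9]=27, prod[10]=36.
prod[11] = 2*max(9,27) = 2*27 = 54
prod[12] = 3*max(9,27) = 3*27 = 81
prod[13] = 2*max(11,54) = 2*54 = 108
prod[14] = 2*max(12,81) = 2*81 = 162
prod[15] = 3*max(12,81) = 3*81 = 243
prod[16] = 2*max(14,162) = 2*162 = 324
One optimal split: 3 + 3 + 3 + 3 + 2 + 2; product 3*3*3*3*2*2 = 324.

324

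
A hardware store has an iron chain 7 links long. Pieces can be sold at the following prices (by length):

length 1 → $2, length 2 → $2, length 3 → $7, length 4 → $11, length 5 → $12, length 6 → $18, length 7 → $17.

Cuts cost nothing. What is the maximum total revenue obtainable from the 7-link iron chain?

20

Consider every possible first cut. best[k] is the best of p[i]+best[k−i] over all sellable i≤k.
best[1] = 2
best[2] = 4  (first piece 1, then best[1]=2)
best[3] = 7
best[4] = 11
best[5] = 13  (first piece 1, then best[4]=11)
best[6] = 18
best[7] = 20  (first piece 1, then best[6]=18)
One optimal cutting: 6 + 1 → $18 + $2 = $20.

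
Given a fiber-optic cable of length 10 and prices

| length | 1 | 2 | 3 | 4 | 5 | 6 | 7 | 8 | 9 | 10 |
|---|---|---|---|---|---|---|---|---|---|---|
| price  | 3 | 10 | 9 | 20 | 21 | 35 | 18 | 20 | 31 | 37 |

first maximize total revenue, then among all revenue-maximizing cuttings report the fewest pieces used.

Consider every possible first cut. r[k] is the best of p[i]+r[k−i] over all sellable i≤k.
r[1] = 3
r[2] = max(3+3, 10+0) = 10
r[3] = max(3+10, 10+3, 9+0) = 13
r[4] = max(3+13, 10+10, 9+3, 20+0) = 20
r[5] = max(3+20, 10+13, 9+10, 20+3, 21+0) = 23
r[6] = max(3+23, 10+20, 9+13, 20+10, 21+3, 35+0) = 35
r[7] = max(3+35, 10+23, 9+20, …, 35+3, 18+0) = 38
r[8] = max(3+38, 10+35, 9+23, …, 18+3, 20+0) = 45
r[9] = max(3+45, 10+38, 9+35, …, 20+3, 31+0) = 48
r[10] = max(3+48, 10+45, 9+38, …, 31+3, 37+0) = 55
Maximum revenue is $55.
Now minimize piece count subject to staying optimal: for each k, pieces[k] = 1 + min over i with p[i]+r[k−i]=r[k] of pieces[k−i].
pieces[7] = 2
pieces[8] = 2
pieces[9] = 3
pieces[10] = 2

2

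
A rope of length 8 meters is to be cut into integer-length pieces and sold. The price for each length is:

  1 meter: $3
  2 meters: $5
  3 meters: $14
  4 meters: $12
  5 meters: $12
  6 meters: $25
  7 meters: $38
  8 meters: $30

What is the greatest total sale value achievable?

Consider every possible first cut. v[k] is the best of p[i]+v[k−i] over all sellable i≤k.
v[1] = 3
v[2] = max(3+3, 5+0) = 6
v[3] = max(3+6, 5+3, 14+0) = 14
v[4] = max(3+14, 5+6, 14+3, 12+0) = 17
v[5] = max(3+17, 5+14, 14+6, 12+3, 12+0) = 20
v[6] = max(3+20, 5+17, 14+14, 12+6, 12+3, 25+0) = 28
v[7] = max(3+28, 5+20, 14+17, …, 25+3, 38+0) = 38
v[8] = max(3+38, 5+28, 14+20, …, 38+3, 30+0) = 41
One optimal cutting: 7 + 1 → $38 + $3 = $41.

41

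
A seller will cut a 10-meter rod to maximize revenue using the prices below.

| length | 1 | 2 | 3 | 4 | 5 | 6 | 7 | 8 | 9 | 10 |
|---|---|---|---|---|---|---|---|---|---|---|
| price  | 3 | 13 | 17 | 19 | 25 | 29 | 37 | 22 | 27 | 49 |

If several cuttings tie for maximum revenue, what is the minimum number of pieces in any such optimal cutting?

Consider every possible first cut. r[k] is the best of p[i]+r[k−i] over all sellable i≤k.
r[1] = 3
r[2] = 13
r[3] = 17
r[4] = 26  (first piece 2, then r[2]=13)
r[5] = 30  (first piece 2, then r[3]=17)
r[6] = 39  (first piece 2, then r[4]=26)
r[7] = 43  (first piece 2, then r[5]=30)
r[8] = 52  (first piece 2, then r[6]=39)
r[9] = 56  (first piece 2, then r[7]=43)
r[10] = 65  (first piece 2, then r[8]=52)
Maximum revenue is €65.
Now minimize piece count subject to staying optimal: for each k, pieces[k] = 1 + min over i with p[i]+r[k−i]=r[k] of pieces[k−i].
pieces[7] = 3
pieces[8] = 4
pieces[9] = 4
pieces[10] = 5

5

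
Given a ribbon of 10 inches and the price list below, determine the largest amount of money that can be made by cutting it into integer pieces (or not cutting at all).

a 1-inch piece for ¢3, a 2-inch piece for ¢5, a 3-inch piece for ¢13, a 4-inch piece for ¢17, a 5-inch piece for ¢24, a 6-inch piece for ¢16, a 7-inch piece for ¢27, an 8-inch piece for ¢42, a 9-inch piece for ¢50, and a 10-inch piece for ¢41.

Consider every possible first cut. r[k] is the best of p[i]+r[k−i] over all sellable i≤k.
r[1] = 3
r[2] = max(3+3, 5+0) = 6
r[3] = max(3+6, 5+3, 13+0) = 13
r[4] = max(3+13, 5+6, 13+3, 17+0) = 17
r[5] = max(3+17, 5+13, 13+6, 17+3, 24+0) = 24
r[6] = max(3+24, 5+17, 13+13, 17+6, 24+3, 16+0) = 27
r[7] = max(3+27, 5+24, 13+17, …, 16+3, 27+0) = 30
r[8] = max(3+30, 5+27, 13+24, …, 27+3, 42+0) = 42
r[9] = max(3+42, 5+30, 13+27, …, 42+3, 50+0) = 50
r[10] = max(3+50, 5+42, 13+30, …, 50+3, 41+0) = 53
One optimal cutting: 9 + 1 → ¢50 + ¢3 = ¢53.

53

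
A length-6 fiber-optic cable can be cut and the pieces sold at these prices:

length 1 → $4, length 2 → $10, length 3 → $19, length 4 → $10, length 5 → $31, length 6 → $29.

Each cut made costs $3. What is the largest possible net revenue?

35

Build net[k] bottom-up: net[k] = max over allowed piece i of (p[i] + net[k−i]) − 3 per cut.
net[1] = 4
net[2] = 10
net[3] = 19
net[4] = 20  (first piece 1, then net[3]=19)
net[5] = 31
net[6] = 35  (first piece 3, then net[3]=19)
One optimal plan: pieces 3 + 3 (1 cut) → $38 − $3 = $35.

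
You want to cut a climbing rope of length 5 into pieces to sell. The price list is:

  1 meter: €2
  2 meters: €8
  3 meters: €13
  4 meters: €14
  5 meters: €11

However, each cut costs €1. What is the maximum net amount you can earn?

Consider every possible first cut. v[k] is the best of p[i]+v[k−i] over all sellable i≤k, charging 1 whenever i<k.
v[1] = 2
v[2] = 8
v[3] = 13
v[4] = 15  (first piece 2, then v[2]=8)
v[5] = 20  (first piece 2, then v[3]=13)
One optimal plan: pieces 3 + 2 (1 cut) → €21 − €1 = €20.

20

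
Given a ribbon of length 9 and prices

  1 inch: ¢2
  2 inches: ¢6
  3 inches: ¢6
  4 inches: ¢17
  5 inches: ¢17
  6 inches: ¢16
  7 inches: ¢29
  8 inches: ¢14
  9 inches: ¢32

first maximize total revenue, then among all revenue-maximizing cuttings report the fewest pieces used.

Consider every possible first cut. r[k] is the best of p[i]+r[k−i] over all sellable i≤k.
r[1] = 2
r[2] = 6
r[3] = 8  (first piece 1, then r[2]=6)
r[4] = 17
r[5] = 19  (first piece 1, then r[4]=17)
r[6] = 23  (first piece 2, then r[4]=17)
r[7] = 29
r[8] = 34  (first piece 4, then r[4]=17)
r[9] = 36  (first piece 1, then r[8]=34)
Maximum revenue is ¢36.
Now minimize piece count subject to staying optimal: for each k, pieces[k] = 1 + min over i with p[i]+r[k−i]=r[k] of pieces[k−i].
pieces[6] = 2
pieces[7] = 1
pieces[8] = 2
pieces[9] = 3

3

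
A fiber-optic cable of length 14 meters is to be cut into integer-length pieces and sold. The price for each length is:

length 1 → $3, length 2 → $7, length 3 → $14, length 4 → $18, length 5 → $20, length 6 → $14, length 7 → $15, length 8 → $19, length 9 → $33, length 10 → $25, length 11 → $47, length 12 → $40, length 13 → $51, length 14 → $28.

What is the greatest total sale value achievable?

Build v[k] bottom-up: v[k] = max over allowed piece i of (p[i] + v[k−i]).
v[1] = 3
v[2] = max(3+3, 7+0) = 7
v[3] = max(3+7, 7+3, 14+0) = 14
v[4] = max(3+14, 7+7, 14+3, 18+0) = 18
v[5] = max(3+18, 7+14, 14+7, 18+3, 20+0) = 21
v[6] = max(3+21, 7+18, 14+14, 18+7, 20+3, 14+0) = 28
v[7] = max(3+28, 7+21, 14+18, …, 14+3, 15+0) = 32
v[8] = max(3+32, 7+28, 14+21, …, 15+3, 19+0) = 36
v[9] = max(3+36, 7+32, 14+28, …, 19+3, 33+0) = 42
v[10] = max(3+42, 7+36, 14+32, …, 33+3, 25+0) = 46
v[11] = max(3+46, 7+42, 14+36, …, 25+3, 47+0) = 50
v[12] = max(3+50, 7+46, 14+42, …, 47+3, 40+0) = 56
v[13] = max(3+56, 7+50, 14+46, …, 40+3, 51+0) = 60
v[14] = max(3+60, 7+56, 14+50, …, 51+3, 28+0) = 64
One optimal cutting: 4 + 4 + 3 + 3 → $18 + $18 + $14 + $14 = $64.

64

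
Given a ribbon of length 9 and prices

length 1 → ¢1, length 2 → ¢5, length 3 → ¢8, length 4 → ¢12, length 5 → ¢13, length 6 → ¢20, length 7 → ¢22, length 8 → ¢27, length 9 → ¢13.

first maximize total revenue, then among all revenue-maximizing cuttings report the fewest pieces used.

2

Build r[k] bottom-up: r[k] = max over allowed piece i of (p[i] + r[k−i]).
r[1] = 1
r[2] = max(1+1, 5+0) = 5
r[3] = max(1+5, 5+1, 8+0) = 8
r[4] = max(1+8, 5+5, 8+1, 12+0) = 12
r[5] = max(1+12, 5+8, 8+5, 12+1, 13+0) = 13
r[6] = max(1+13, 5+12, 8+8, 12+5, 13+1, 20+0) = 20
r[7] = max(1+20, 5+13, 8+12, …, 20+1, 22+0) = 22
r[8] = max(1+22, 5+20, 8+13, …, 22+1, 27+0) = 27
r[9] = max(1+27, 5+22, 8+20, …, 27+1, 13+0) = 28
Maximum revenue is ¢28.
Now minimize piece count subject to staying optimal: for each k, pieces[k] = 1 + min over i with p[i]+r[k−i]=r[k] of pieces[k−i].
pieces[6] = 1
pieces[7] = 1
pieces[8] = 1
pieces[9] = 2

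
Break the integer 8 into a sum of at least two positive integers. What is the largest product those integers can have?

18

Let f[k] be the best product for length k (with at least one cut). For each first piece i, the rest contributes max(k−i, f[k−i]).
f[2] = 1·max(1,0) = 1·1 = 1
f[3] = max(1·2, 2·1) = 2
f[4] = max(1·3, 2·2, 3·1) = 4
f[5] = max(1·4, 2·3, 3·2, 4·1) = 6
f[6] = max(1·6, 2·4, 3·3, 4·2, 5·1) = 9
f[7] = max(1·9, 2·6, 3·4, 4·3, 5·2, 6·1) = 12
f[8] = max(1·12, 2·9, 3·6, …, 6·2, 7·1) = 18
One optimal split: 3 + 3 + 2; product 3·3·2 = 18.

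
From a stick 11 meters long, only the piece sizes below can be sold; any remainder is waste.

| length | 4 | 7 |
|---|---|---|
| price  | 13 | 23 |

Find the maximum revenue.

Let r[k] be the best obtainable value from length k. For each k, try every first piece i and keep the best of price[i] + r[k−i].
r[1] = 0
r[2] = 0
r[3] = 0
r[4] = 13
r[5] = 13
r[6] = 13
r[7] = 23
r[8] = 26  (first piece 4, then r[4]=13)
r[9] = 26
r[10] = 26
r[11] = 36  (first piece 4, then r[7]=23)
One optimal cutting: 7 + 4 → $36.

36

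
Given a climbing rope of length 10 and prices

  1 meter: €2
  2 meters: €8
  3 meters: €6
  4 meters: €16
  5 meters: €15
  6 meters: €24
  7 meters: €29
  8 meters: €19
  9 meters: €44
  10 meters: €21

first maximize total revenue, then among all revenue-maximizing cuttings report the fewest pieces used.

Build r[k] bottom-up: r[k] = max over allowed piece i of (p[i] + r[k−i]).
r[1] = 2
r[2] = 8
r[3] = 10  (first piece 1, then r[2]=8)
r[4] = 16  (first piece 2, then r[2]=8)
r[5] = 18  (first piece 1, then r[4]=16)
r[6] = 24  (first piece 2, then r[4]=16)
r[7] = 29
r[8] = 32  (first piece 2, then r[6]=24)
r[9] = 44
r[10] = 46  (first piece 1, then r[9]=44)
Maximum revenue is €46.
Now minimize piece count subject to staying optimal: for each k, pieces[k] = 1 + min over i with p[i]+r[k−i]=r[k] of pieces[k−i].
pieces[7] = 1
pieces[8] = 2
pieces[9] = 1
pieces[10] = 2

2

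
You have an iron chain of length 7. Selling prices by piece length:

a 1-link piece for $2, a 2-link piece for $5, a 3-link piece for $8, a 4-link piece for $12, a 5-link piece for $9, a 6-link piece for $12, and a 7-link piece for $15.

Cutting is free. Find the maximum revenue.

Let r[k] be the best obtainable value from length k. For each k, try every first piece i and keep the best of price[i] + r[k−i].
r[1] = 2
r[2] = max(2+2, 5+0) = 5
r[3] = max(2+5, 5+2, 8+0) = 8
r[4] = max(2+8, 5+5, 8+2, 12+0) = 12
r[5] = max(2+12, 5+8, 8+5, 12+2, 9+0) = 14
r[6] = max(2+14, 5+12, 8+8, 12+5, 9+2, 12+0) = 17
r[7] = max(2+17, 5+14, 8+12, …, 12+2, 15+0) = 20
One optimal cutting: 4 + 3 → $12 + $8 = $20.

20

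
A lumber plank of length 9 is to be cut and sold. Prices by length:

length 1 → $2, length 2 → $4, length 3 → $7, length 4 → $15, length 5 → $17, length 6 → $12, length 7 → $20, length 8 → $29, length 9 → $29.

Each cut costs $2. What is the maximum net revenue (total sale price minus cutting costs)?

30

Consider every possible first cut. r[k] is the best of p[i]+r[k−i] over all sellable i≤k, charging 2 whenever i<k.
r[1] = 2
r[2] = 4
r[3] = 7
r[4] = 15
r[5] = 17
r[6] = 17  (first piece 1, then r[5]=17)
r[7] = 20  (first piece 3, then r[4]=15)
r[8] = 29
r[9] = 30  (first piece 4, then r[5]=17)
One optimal plan: pieces 5 + 4 (1 cut) → $32 − $2 = $30.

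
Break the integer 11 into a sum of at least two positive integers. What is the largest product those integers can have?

Let m[k] be the best product for length k (with at least one cut). For each first piece i, the rest contributes max(k−i, m[k−i]).
Small cases: m[2]=1, m[3]=2, m[4]=4, m[5]=6, m[6]=9.
m[7] = 2·max(5,6) = 2·6 = 12
m[8] = 2·max(6,9) = 2·9 = 18
m[9] = 3·max(6,9) = 3·9 = 27
m[10] = 2·max(8,18) = 2·18 = 36
m[11] = 2·max(9,27) = 2·27 = 54
One optimal split: 3 + 3 + 3 + 2; product 3·3·3·2 = 54.

54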